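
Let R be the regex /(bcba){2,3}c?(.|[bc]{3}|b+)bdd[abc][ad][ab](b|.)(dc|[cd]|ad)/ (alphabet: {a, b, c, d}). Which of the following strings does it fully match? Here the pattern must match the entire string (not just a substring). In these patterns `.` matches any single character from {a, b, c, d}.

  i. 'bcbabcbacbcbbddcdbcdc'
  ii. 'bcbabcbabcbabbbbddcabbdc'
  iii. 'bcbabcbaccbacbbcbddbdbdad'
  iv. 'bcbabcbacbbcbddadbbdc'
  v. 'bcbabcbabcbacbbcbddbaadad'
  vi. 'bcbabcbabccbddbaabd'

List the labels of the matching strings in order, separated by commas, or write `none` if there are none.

i, ii, iv, v, vi

i → match
ii → match
iii → no match
iv → match
v → match
vi → match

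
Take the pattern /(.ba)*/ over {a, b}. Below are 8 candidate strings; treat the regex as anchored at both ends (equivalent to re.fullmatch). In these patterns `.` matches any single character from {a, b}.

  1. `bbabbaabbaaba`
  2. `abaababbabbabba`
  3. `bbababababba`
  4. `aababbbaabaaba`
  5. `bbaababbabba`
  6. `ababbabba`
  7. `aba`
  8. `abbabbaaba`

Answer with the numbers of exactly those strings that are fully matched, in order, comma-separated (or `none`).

1 → no match
2 → match
3. `bbababababba` → no match
4 → no match
5. `bbaababbabba` → match
6. `ababbabba` → match
7. `aba` → match
8. `abbabbaaba` → no match

2, 5, 6, 7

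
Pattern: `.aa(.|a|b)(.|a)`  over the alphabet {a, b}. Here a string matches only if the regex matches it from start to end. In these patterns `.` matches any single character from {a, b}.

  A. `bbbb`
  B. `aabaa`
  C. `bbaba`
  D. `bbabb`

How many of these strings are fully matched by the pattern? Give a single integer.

0

A. `bbbb` → no match
B. `aabaa` → no match
C. `bbaba` → no match
D. `bbabb` → no match
Total matched: 0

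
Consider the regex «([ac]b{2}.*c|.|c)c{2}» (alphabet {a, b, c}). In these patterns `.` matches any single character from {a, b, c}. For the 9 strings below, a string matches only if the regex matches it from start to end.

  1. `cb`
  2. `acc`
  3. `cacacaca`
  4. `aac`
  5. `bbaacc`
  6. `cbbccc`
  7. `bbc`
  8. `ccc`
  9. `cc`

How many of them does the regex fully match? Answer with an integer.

1 → no match — must end with `c`
2 → match
3 → no match — must end with `c`
4 → no match
5 → no match
6 → match
7 → no match
8 → match
9 → no match
Total matched: 3

3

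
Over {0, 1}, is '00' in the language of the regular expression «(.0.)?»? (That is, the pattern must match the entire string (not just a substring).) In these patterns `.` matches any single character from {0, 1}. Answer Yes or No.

No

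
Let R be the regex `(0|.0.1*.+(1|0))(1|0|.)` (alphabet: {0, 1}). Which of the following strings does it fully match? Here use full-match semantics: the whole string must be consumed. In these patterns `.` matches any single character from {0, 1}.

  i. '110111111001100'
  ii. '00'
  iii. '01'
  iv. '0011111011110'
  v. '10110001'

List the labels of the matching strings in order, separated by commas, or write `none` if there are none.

i → no match
ii → match
iii → match
iv → match
v → match

ii, iii, iv, v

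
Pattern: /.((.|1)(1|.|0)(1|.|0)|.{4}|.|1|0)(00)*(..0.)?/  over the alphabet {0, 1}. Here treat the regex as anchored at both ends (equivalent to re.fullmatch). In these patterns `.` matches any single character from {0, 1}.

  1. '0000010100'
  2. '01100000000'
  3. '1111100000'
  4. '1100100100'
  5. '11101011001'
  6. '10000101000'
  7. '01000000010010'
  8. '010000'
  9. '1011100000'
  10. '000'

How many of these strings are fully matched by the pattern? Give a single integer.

2

1 → no match
2 → match
3 → no match
4 → no match
5 → no match
6 → no match
7 → no match
8 → match
9 → no match
10 → no match
Total matched: 2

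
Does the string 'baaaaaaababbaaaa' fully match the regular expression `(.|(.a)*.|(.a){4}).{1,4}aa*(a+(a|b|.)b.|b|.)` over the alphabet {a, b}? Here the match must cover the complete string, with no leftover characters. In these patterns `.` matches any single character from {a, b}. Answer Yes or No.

Yes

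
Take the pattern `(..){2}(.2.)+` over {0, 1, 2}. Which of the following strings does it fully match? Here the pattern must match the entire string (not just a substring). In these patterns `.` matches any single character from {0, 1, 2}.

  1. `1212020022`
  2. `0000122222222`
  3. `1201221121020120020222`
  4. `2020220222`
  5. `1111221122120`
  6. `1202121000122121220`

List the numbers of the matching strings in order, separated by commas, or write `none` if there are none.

1 → match
2 → match
3 → match
4 → match
5 → match
6 → no match

1, 2, 3, 4, 5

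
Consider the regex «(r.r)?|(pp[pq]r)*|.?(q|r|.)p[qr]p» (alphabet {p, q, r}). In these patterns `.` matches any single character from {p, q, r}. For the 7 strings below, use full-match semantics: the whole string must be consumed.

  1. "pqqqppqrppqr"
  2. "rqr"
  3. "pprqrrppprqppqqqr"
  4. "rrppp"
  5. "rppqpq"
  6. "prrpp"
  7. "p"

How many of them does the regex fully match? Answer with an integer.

1

1. "pqqqppqrppqr" → no match
2. "rqr" → match
3 → no match
4. "rrppp" → no match
5. "rppqpq" → no match
6. "prrpp" → no match
7. "p" → no match
Total matched: 1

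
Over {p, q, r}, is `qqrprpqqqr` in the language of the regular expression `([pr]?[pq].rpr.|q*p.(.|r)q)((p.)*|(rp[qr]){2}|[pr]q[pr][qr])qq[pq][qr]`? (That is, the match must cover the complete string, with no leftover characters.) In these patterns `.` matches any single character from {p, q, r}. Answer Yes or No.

Yes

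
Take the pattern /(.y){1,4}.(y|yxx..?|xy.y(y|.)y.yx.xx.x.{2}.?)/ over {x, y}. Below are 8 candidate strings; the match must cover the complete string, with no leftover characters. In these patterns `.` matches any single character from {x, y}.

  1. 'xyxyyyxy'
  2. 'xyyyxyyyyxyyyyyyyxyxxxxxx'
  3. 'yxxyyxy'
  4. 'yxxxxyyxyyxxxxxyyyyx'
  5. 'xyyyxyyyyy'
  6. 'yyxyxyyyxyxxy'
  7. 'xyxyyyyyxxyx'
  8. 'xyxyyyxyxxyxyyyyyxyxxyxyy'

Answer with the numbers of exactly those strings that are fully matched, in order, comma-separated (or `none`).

1 → match
2 → match
3 → no match
4 → no match
5 → match
6 → match
7 → match
8 → match

1, 2, 5, 6, 7, 8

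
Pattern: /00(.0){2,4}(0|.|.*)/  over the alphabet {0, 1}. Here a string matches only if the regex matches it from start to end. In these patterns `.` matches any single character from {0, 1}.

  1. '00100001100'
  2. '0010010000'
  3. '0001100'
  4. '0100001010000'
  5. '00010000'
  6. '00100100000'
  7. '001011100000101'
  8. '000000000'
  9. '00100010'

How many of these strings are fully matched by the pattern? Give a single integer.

3

1. '00100001100' → match
2. '0010010000' → no match
3. '0001100' → no match
4 → no match — must start with '00'
5. '00010000' → no match
6. '00100100000' → no match
7 → no match
8. '000000000' → match
9. '00100010' → match
Total matched: 3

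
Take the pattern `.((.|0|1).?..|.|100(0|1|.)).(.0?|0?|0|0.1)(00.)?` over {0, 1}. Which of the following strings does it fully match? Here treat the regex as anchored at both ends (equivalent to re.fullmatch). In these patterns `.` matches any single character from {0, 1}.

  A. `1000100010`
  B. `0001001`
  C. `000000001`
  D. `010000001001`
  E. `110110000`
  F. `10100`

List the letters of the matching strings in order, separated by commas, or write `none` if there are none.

B, C, D, E, F

A → no match
B → match
C → match
D → match
E → match
F → match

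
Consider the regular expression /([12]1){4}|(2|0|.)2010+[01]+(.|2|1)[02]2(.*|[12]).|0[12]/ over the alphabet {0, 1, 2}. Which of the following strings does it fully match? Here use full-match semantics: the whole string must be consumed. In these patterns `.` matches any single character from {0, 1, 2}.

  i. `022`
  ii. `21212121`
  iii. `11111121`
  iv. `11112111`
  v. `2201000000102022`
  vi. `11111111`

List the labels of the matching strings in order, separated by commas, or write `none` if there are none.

ii, iii, iv, v, vi

i → no match
ii → match
iii → match
iv → match
v → match
vi → match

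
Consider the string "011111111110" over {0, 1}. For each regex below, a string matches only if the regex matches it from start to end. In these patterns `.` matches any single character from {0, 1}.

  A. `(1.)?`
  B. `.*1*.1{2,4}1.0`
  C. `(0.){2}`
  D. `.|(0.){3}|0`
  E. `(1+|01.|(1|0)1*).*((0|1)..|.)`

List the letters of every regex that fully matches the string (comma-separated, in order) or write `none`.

B, E

A → no match
B → match
C → no match
D → no match
E → match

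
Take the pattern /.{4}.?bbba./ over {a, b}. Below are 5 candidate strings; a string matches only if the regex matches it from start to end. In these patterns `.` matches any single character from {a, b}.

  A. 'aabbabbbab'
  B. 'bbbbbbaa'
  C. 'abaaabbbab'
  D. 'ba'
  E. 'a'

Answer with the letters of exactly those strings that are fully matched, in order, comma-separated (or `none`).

A. 'aabbabbbab' → match
B. 'bbbbbbaa' → no match
C. 'abaaabbbab' → match
D. 'ba' → no match
E. 'a' → no match

A, C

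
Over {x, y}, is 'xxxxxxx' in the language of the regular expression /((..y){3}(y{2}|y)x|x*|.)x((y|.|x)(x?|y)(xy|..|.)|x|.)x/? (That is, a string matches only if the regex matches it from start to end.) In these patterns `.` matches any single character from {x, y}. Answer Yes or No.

Yes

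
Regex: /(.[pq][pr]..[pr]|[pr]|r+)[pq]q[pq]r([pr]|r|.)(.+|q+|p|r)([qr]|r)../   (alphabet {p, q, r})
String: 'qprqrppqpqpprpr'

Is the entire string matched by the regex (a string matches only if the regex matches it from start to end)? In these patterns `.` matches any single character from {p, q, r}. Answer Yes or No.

No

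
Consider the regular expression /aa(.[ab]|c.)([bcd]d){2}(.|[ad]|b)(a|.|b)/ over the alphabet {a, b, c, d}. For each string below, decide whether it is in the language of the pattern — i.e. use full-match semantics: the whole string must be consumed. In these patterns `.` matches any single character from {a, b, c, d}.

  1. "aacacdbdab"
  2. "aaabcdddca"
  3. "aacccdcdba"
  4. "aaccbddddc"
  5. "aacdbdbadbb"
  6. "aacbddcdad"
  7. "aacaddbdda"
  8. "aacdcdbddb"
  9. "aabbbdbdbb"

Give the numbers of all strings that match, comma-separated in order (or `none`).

1 → match
2 → match
3 → match
4 → match
5 → no match
6 → match
7 → match
8 → match
9 → match

1, 2, 3, 4, 6, 7, 8, 9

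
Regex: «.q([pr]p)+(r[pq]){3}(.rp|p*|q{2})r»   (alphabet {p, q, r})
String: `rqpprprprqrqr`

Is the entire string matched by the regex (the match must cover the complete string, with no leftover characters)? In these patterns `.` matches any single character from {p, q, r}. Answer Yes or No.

Yes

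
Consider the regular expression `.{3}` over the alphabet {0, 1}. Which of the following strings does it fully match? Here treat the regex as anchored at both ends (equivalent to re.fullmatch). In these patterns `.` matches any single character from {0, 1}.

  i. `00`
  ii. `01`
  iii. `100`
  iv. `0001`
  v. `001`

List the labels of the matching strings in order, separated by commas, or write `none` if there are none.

iii, v

i → no match
ii → no match
iii → match
iv → no match
v → match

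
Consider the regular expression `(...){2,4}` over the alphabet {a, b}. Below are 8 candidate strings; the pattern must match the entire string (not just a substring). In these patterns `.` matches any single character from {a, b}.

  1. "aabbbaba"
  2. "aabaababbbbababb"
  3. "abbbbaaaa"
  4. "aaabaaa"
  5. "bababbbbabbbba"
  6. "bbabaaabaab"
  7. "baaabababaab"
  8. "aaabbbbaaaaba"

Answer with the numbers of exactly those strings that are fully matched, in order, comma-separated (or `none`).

1 → no match
2 → no match
3 → match
4 → no match
5 → no match
6 → no match
7 → match
8 → no match

3, 7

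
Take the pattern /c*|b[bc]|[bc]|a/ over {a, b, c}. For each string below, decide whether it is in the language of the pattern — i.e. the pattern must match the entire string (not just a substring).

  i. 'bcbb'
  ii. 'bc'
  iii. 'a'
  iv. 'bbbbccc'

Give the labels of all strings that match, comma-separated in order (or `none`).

ii, iii

i → no match
ii → match
iii → match
iv → no match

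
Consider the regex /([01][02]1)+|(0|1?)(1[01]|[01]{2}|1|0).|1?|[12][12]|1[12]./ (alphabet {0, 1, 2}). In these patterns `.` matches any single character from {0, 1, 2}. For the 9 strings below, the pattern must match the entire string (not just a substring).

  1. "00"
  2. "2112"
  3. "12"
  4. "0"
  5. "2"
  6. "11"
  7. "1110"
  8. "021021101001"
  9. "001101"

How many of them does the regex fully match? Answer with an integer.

1 → match
2 → no match
3 → match
4 → no match
5 → no match
6 → match
7 → match
8 → match
9 → match
Total matched: 6

6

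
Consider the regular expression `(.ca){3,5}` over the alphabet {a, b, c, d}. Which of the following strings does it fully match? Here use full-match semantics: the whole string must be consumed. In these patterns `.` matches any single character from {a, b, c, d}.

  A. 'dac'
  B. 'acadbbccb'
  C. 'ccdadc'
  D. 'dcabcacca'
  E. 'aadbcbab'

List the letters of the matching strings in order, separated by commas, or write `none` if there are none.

D

A. 'dac' → no match — must end with 'ca'
B. 'acadbbccb' → no match — must end with 'ca'
C. 'ccdadc' → no match — must end with 'ca'
D. 'dcabcacca' → match
E. 'aadbcbab' → no match — must end with 'ca'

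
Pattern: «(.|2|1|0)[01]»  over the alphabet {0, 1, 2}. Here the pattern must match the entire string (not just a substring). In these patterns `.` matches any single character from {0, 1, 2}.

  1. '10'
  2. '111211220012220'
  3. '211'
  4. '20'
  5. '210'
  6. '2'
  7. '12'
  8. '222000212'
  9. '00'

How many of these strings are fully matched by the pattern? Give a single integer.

3

1. '10' → match
2 → no match
3. '211' → no match
4. '20' → match
5. '210' → no match
6. '2' → no match
7. '12' → no match
8. '222000212' → no match
9. '00' → match
Total matched: 3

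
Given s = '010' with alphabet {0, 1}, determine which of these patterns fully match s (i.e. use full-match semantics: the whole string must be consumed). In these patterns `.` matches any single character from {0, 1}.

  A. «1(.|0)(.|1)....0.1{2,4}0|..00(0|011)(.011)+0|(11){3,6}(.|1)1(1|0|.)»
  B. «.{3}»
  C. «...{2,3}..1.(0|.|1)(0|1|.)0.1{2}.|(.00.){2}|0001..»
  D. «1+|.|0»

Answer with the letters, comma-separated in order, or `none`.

A → no match
B → match
C → no match
D → no match

B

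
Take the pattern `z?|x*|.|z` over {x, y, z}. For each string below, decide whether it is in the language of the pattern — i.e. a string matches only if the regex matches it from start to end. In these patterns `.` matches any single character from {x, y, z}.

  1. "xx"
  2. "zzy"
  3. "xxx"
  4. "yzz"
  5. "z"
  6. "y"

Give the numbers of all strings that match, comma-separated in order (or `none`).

1 → match
2 → no match
3 → match
4 → no match
5 → match
6 → match

1, 3, 5, 6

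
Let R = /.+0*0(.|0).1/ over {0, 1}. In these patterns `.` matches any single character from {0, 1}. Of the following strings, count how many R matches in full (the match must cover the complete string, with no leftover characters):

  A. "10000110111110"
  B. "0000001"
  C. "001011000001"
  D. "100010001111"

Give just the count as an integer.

A → no match — must end with "1"
B. "0000001" → match
C. "001011000001" → match
D. "100010001111" → no match
Total matched: 2

2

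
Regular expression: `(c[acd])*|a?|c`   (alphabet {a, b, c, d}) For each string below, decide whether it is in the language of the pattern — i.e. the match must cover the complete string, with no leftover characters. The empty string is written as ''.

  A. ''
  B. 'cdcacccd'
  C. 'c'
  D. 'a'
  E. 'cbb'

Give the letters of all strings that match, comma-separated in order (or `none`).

A → match
B → match
C → match
D → match
E → no match

A, B, C, D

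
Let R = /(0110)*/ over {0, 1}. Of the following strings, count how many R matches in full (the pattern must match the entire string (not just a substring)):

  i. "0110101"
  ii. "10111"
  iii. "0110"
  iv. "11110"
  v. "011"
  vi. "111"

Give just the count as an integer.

i. "0110101" → no match
ii. "10111" → no match
iii. "0110" → match
iv. "11110" → no match
v. "011" → no match
vi. "111" → no match
Total matched: 1

1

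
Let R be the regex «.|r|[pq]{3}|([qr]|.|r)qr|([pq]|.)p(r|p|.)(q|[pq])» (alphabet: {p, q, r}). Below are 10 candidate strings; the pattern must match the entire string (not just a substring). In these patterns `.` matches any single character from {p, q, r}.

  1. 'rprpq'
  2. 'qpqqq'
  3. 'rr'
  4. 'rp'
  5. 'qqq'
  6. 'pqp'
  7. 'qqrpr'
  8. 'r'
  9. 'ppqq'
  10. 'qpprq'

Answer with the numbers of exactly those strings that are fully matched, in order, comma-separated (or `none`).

1 → no match
2 → no match
3 → no match
4 → no match
5 → match
6 → match
7 → no match
8 → match
9 → match
10 → no match

5, 6, 8, 9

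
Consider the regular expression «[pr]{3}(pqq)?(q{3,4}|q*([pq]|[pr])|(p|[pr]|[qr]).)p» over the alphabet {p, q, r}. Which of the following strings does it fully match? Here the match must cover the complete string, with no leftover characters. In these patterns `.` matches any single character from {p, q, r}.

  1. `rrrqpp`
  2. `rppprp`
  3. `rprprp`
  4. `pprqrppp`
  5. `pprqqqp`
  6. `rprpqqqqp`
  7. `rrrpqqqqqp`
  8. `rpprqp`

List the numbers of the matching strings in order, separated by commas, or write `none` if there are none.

1 → match
2 → match
3 → match
4 → no match
5 → match
6 → match
7 → match
8 → match

1, 2, 3, 5, 6, 7, 8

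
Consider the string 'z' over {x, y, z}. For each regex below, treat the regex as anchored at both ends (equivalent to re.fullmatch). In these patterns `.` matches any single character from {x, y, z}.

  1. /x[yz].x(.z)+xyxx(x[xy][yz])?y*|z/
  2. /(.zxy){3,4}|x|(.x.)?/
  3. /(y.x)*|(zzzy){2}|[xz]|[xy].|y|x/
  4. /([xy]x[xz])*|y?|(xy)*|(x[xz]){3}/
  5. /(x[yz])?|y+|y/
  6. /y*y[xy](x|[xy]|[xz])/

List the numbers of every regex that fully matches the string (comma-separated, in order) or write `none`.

1, 3

1 → match
2 → no match
3 → match
4 → no match
5 → no match
6 → no match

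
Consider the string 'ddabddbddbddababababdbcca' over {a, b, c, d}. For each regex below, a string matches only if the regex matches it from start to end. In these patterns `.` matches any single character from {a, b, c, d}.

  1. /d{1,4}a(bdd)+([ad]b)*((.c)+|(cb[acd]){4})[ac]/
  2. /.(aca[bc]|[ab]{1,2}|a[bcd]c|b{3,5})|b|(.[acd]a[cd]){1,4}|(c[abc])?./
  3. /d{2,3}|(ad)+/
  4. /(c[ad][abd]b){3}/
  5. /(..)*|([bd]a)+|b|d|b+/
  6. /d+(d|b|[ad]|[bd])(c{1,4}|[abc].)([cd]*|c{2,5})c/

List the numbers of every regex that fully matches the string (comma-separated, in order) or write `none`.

1

1 → match
2 → no match
3 → no match
4 → no match — must start with 'c'
5 → no match
6 → no match — must end with 'c'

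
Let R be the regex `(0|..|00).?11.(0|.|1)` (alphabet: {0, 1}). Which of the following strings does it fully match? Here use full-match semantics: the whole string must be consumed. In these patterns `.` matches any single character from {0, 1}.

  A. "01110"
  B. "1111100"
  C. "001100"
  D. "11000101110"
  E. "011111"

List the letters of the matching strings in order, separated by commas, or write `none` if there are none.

A, B, C, E

A → match
B → match
C → match
D → no match
E → match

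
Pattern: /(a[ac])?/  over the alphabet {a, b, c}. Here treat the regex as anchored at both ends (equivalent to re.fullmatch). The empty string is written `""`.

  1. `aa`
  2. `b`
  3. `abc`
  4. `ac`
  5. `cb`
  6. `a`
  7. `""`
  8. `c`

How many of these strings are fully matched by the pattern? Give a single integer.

1. `aa` → match
2. `b` → no match
3. `abc` → no match
4. `ac` → match
5. `cb` → no match
6. `a` → no match
7. `""` → match
8. `c` → no match
Total matched: 3

3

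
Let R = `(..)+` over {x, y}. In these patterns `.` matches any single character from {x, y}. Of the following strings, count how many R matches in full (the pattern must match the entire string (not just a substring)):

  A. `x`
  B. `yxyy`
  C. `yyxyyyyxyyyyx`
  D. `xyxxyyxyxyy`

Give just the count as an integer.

A → no match
B → match
C → no match
D → no match
Total matched: 1

1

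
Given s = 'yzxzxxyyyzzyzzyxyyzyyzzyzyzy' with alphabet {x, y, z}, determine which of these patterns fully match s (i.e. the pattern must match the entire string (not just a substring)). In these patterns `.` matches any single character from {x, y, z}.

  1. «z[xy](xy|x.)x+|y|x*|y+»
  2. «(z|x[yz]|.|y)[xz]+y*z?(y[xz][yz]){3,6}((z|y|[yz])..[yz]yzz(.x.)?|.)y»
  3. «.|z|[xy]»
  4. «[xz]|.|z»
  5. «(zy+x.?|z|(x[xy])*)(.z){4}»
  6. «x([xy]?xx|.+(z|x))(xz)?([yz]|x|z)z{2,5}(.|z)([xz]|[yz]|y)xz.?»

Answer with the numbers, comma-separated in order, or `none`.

1 → no match
2 → match
3 → no match
4 → no match
5 → no match — must end with 'z'
6 → no match — must start with 'x'

2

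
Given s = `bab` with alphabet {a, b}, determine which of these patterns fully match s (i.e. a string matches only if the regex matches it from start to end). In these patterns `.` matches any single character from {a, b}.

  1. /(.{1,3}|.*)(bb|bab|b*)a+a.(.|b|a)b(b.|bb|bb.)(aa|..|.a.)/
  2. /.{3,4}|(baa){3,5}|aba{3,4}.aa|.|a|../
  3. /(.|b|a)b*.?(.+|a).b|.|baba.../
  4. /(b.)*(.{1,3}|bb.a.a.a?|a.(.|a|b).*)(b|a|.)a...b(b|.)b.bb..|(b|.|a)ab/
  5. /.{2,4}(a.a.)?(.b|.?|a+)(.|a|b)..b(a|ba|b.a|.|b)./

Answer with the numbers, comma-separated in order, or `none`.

2, 4

1 → no match
2 → match
3 → no match
4 → match
5 → no match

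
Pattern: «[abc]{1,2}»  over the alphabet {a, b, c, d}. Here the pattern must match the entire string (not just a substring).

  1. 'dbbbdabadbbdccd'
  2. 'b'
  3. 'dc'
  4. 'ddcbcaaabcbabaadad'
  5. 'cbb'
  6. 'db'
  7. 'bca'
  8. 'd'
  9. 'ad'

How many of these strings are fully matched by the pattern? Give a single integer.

1 → no match
2 → match
3 → no match
4 → no match
5 → no match
6 → no match
7 → no match
8 → no match
9 → no match
Total matched: 1

1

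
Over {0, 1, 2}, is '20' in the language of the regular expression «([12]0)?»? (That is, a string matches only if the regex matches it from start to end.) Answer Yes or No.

Yes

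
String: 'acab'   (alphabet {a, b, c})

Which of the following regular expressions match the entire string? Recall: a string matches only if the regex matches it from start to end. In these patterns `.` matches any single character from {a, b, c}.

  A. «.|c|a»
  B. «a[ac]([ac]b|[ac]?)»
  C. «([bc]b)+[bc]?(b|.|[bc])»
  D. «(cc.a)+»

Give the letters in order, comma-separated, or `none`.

A → no match
B → match
C → no match
D → no match — must start with 'cc'

B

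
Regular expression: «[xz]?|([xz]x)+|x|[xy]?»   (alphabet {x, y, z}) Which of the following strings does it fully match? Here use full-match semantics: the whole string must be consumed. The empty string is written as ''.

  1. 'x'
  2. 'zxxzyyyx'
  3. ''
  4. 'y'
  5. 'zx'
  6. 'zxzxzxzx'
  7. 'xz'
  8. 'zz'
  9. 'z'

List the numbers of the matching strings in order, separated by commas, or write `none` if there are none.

1, 3, 4, 5, 6, 9

1 → match
2 → no match
3 → match
4 → match
5 → match
6 → match
7 → no match
8 → no match
9 → match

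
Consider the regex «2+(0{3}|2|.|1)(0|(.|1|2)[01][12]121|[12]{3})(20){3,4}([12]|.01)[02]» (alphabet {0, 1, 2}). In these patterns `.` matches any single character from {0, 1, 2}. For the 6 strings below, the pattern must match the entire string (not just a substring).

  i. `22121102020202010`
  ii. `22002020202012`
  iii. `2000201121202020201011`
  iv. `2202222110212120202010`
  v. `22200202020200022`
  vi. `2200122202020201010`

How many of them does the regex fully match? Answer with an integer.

i → no match
ii → match
iii → no match
iv → no match
v → no match
vi → no match
Total matched: 1

1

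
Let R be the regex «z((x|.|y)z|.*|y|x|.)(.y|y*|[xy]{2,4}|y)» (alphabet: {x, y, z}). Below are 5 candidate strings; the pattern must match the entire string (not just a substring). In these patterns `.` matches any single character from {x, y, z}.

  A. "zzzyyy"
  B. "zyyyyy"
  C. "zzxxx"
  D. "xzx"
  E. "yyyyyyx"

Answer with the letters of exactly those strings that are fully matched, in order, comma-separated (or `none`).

A, B, C

A. "zzzyyy" → match
B. "zyyyyy" → match
C. "zzxxx" → match
D. "xzx" → no match — must start with "z"
E. "yyyyyyx" → no match — must start with "z"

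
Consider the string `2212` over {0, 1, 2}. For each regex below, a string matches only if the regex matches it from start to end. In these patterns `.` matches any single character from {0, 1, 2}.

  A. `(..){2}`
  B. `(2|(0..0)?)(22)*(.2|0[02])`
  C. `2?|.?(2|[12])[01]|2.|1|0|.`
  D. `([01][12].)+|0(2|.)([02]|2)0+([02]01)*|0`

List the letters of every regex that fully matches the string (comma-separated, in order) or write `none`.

A → match
B → match
C → no match
D → no match

A, B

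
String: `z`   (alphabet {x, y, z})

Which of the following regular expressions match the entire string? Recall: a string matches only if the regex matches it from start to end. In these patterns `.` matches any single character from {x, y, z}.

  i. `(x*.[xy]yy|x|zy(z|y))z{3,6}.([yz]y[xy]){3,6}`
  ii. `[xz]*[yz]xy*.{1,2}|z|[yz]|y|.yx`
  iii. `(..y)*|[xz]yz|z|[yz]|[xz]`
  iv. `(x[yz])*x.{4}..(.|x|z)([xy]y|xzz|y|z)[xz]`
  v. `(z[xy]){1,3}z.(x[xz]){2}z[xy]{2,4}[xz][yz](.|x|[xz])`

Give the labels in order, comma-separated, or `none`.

i → no match
ii → match
iii → match
iv → no match
v → no match

ii, iii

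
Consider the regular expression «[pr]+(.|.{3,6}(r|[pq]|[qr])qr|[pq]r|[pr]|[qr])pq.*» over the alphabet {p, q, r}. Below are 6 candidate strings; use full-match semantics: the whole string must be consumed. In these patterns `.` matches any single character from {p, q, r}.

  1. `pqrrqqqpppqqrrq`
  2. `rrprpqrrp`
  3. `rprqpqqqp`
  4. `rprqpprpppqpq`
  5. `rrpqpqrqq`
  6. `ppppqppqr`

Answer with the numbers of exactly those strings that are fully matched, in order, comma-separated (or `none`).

1 → no match
2 → match
3 → match
4 → no match
5 → match
6 → match

2, 3, 5, 6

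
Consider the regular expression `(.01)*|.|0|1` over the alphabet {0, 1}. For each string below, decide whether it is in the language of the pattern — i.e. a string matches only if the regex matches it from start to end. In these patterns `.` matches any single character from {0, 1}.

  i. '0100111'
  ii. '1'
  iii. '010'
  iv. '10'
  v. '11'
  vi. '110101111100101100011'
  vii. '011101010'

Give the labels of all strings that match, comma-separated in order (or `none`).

i → no match
ii → match
iii → no match
iv → no match
v → no match
vi → no match
vii → no match

ii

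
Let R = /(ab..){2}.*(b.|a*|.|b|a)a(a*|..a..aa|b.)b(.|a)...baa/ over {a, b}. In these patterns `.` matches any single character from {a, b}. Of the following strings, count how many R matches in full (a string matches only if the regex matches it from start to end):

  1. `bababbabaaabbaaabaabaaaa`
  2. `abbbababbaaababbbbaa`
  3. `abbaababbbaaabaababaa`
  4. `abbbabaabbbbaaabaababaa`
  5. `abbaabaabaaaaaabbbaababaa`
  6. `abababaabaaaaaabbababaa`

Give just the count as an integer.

5

1 → no match — must start with `ab`
2 → match
3 → match
4 → match
5 → match
6 → match
Total matched: 5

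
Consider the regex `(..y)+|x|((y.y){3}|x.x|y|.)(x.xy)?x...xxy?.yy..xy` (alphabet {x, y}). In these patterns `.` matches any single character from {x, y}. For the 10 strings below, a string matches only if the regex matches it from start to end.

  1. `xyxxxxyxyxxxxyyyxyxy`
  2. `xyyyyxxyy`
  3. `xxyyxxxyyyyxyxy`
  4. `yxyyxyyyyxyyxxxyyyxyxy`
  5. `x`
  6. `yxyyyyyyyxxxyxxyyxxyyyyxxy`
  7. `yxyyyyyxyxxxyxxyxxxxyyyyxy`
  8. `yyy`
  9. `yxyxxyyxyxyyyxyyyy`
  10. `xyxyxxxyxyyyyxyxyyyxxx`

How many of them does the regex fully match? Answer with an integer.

1 → match
2 → no match
3 → match
4 → match
5 → match
6 → match
7 → match
8 → match
9 → match
10 → no match
Total matched: 8

8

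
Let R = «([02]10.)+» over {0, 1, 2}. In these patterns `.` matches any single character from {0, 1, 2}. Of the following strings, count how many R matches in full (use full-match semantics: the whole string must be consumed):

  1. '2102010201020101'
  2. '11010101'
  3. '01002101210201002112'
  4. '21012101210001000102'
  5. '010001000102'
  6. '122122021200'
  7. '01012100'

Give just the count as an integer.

4

1 → match
2 → no match
3 → no match
4 → match
5 → match
6 → no match
7 → match
Total matched: 4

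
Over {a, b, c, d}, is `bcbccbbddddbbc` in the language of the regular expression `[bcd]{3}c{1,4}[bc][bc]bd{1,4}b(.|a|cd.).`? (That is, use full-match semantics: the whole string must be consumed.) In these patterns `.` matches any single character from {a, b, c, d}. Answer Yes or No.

Yes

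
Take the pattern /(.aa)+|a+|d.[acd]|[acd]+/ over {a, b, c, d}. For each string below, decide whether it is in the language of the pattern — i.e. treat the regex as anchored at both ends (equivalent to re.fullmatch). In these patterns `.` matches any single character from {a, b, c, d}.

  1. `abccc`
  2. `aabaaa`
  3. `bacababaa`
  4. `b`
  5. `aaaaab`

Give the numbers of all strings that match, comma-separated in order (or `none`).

1 → no match
2 → no match
3 → no match
4 → no match
5 → no match

none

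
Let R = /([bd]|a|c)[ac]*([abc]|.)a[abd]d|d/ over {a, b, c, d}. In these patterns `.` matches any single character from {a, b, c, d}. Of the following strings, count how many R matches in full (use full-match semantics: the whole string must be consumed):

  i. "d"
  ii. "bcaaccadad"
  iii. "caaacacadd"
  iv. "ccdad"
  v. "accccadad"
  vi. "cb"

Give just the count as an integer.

i → match
ii → no match
iii → match
iv → no match
v → no match
vi → no match — must end with "d"
Total matched: 2

2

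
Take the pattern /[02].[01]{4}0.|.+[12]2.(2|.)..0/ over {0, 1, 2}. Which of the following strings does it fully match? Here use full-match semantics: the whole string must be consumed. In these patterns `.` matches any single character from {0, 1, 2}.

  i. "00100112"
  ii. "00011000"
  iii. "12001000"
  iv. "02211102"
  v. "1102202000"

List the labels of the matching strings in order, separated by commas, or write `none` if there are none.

i → no match
ii → match
iii → no match
iv → no match
v → match

ii, v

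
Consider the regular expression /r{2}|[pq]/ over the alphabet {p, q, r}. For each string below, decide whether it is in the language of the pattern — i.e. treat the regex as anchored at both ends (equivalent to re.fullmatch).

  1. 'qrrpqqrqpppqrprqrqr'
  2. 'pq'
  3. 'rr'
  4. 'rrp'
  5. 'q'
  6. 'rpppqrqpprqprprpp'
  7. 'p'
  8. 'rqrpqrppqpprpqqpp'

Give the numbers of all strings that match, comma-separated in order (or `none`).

3, 5, 7

1 → no match
2. 'pq' → no match
3. 'rr' → match
4. 'rrp' → no match
5. 'q' → match
6 → no match
7. 'p' → match
8 → no match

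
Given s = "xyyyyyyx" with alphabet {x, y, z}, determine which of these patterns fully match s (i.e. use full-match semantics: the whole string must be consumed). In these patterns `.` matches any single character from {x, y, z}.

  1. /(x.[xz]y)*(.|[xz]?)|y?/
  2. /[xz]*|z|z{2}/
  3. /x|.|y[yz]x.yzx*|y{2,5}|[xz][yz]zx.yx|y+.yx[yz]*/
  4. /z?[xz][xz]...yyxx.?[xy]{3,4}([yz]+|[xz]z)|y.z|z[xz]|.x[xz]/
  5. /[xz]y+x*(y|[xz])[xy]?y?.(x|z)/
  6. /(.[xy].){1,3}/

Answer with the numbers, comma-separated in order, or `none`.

5

1 → no match
2 → no match
3 → no match
4 → no match
5 → match
6 → no match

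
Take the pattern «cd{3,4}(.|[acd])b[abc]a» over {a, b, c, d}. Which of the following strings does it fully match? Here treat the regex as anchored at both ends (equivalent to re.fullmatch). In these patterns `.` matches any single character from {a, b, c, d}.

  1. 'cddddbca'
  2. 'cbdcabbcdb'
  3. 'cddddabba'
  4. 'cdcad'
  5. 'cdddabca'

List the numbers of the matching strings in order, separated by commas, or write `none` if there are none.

1 → match
2 → no match — must start with 'cd'
3 → match
4 → no match — must end with 'a'
5 → match

1, 3, 5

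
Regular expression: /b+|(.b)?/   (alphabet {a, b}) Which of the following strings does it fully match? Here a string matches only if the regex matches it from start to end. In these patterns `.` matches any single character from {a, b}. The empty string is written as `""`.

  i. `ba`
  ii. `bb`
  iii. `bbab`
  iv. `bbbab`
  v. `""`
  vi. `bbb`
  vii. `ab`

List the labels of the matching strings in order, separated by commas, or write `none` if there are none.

ii, v, vi, vii

i. `ba` → no match
ii. `bb` → match
iii. `bbab` → no match
iv. `bbbab` → no match
v. `""` → match
vi. `bbb` → match
vii. `ab` → match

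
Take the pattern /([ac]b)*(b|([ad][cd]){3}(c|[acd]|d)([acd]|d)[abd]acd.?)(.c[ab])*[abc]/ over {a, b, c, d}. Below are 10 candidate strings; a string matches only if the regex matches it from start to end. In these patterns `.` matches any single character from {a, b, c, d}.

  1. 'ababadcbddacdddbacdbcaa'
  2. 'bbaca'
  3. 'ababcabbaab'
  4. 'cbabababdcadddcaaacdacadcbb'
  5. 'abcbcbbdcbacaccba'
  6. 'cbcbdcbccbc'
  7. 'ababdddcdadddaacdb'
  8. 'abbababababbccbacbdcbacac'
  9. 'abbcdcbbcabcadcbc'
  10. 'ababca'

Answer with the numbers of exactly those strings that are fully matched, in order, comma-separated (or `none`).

4, 5

1 → no match
2. 'bbaca' → no match
3. 'ababcabbaab' → no match
4 → match
5 → match
6. 'cbcbdcbccbc' → no match
7 → no match
8 → no match
9 → no match
10. 'ababca' → no match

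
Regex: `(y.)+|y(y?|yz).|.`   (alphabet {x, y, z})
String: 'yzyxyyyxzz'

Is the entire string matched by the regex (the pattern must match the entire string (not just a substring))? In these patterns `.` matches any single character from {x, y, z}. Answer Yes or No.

No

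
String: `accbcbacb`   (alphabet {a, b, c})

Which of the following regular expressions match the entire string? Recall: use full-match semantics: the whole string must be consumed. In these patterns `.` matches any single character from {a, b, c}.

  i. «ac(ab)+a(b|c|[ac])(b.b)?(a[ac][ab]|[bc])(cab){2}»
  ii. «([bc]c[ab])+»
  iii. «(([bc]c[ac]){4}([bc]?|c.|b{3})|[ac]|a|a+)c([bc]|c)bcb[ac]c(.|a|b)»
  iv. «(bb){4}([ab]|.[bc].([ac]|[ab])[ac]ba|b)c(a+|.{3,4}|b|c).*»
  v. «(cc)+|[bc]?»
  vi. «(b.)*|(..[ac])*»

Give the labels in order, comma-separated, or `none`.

iii

i → no match — must start with `acab`
ii → no match
iii → match
iv → no match — must start with `bb`
v → no match
vi → no match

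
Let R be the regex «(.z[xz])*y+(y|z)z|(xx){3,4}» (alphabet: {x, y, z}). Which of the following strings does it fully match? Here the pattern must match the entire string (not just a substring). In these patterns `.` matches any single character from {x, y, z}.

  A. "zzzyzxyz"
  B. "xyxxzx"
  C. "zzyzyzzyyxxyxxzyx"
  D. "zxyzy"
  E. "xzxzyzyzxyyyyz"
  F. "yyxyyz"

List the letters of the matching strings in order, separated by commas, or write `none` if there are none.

A → no match
B → no match
C → no match
D → no match
E → no match
F → no match

none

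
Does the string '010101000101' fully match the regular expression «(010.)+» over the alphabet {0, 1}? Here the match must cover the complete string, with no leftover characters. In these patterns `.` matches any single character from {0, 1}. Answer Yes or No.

Yes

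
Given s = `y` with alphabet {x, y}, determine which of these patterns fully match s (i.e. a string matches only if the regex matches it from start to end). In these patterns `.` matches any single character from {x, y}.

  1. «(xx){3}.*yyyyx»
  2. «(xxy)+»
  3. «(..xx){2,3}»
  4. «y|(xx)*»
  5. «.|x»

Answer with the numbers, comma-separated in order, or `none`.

4, 5

1 → no match — must start with `xx`
2 → no match — must start with `xxy`
3 → no match — must end with `xx`
4 → match
5 → match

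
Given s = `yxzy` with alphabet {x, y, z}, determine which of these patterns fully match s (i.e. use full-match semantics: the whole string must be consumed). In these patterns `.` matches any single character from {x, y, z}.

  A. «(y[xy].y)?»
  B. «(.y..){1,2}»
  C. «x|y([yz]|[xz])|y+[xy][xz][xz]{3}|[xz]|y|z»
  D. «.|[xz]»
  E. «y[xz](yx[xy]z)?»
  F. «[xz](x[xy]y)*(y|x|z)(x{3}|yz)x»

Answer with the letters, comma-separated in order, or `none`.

A → match
B → no match
C → no match
D → no match
E → no match
F → no match — must end with `x`

A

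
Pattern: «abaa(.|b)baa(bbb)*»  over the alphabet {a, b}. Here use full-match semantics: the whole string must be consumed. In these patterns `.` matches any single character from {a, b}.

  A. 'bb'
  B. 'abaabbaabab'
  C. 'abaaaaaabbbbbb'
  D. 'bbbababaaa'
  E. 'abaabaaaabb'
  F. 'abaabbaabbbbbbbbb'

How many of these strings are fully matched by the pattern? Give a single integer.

1

A → no match — must start with 'abaa'
B → no match
C → no match
D → no match — must start with 'abaa'
E → no match
F → match
Total matched: 1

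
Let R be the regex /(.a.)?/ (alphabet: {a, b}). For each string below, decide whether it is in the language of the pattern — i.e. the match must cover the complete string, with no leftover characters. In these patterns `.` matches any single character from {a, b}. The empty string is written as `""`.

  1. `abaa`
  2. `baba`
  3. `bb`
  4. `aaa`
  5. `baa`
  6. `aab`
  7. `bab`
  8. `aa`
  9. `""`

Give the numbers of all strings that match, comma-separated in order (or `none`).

1 → no match
2 → no match
3 → no match
4 → match
5 → match
6 → match
7 → match
8 → no match
9 → match

4, 5, 6, 7, 9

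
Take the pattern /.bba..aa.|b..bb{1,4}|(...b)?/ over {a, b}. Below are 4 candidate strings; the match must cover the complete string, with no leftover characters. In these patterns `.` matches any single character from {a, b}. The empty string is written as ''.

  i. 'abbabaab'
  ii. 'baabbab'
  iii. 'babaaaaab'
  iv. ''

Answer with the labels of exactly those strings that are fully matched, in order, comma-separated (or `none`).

i → no match
ii → no match
iii → no match
iv → match

iv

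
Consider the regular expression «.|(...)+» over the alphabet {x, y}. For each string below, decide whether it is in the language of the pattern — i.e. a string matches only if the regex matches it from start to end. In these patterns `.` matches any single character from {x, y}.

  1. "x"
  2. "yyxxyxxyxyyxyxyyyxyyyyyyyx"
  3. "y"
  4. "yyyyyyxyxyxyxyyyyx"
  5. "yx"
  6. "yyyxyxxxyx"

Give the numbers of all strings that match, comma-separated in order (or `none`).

1, 3, 4

1. "x" → match
2 → no match
3. "y" → match
4 → match
5. "yx" → no match
6. "yyyxyxxxyx" → no match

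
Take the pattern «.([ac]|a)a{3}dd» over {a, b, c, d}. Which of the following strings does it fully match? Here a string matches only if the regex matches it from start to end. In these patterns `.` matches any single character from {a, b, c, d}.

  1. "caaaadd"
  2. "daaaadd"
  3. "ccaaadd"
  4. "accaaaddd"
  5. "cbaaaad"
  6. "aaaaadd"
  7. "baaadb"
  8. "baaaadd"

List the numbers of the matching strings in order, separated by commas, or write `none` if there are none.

1 → match
2 → match
3 → match
4 → no match — must end with "add"
5 → no match — must end with "add"
6 → match
7 → no match — must end with "add"
8 → match

1, 2, 3, 6, 8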